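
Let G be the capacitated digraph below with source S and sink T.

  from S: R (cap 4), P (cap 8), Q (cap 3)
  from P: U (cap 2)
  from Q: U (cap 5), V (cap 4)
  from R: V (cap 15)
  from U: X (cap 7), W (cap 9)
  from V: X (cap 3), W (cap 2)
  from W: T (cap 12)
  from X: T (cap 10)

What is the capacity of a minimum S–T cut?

9

Augment S→P→U→W→T: bottleneck 2, flow now 2.
Augment S→Q→U→W→T: bottleneck 3, flow now 5.
Augment S→R→V→W→T: bottleneck 2, flow now 7.
Augment S→R→V→X→T: bottleneck 2, flow now 9.
No augmenting path remains; maximum flow = 9.
By max-flow min-cut, the minimum cut capacity equals the max flow.
In the residual graph, reachable from S: {S, P}.
Min-cut edges: S→Q (3), S→R (4), P→U (2); capacity 3 + 4 + 2 = 9.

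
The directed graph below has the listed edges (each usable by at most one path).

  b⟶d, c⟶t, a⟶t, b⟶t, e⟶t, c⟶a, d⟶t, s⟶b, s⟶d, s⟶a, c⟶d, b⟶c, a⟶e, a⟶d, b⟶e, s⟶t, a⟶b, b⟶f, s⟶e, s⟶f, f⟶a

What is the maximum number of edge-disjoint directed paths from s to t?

6

Assign every edge capacity 1; by Menger, the answer equals the max flow.
Path s→t (+1); total 1.
Path s→a→t (+1); total 2.
Path s→b→t (+1); total 3.
Path s→d→t (+1); total 4.
Path s→e→t (+1); total 5.
Path s→f→a→b→c→t (+1); total 6.
No residual s→t path; max flow = 6.
Certifying cut of size 6: {s→a, s→b, s→d, s→e, s→f, s→t}.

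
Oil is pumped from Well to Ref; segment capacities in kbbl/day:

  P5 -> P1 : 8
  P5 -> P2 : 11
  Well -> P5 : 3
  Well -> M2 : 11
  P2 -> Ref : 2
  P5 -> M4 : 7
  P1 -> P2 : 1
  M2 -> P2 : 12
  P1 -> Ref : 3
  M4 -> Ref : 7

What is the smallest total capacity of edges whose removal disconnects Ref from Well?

5

Augment Well→P5→P2→Ref: bottleneck 2, flow now 2.
Augment Well→P5→P1→Ref: bottleneck 1, flow now 3.
Augment Well→M2→P2→P5→P1→Ref: bottleneck 2, flow now 5. (uses reverse residual edge)
No augmenting path remains; maximum flow = 5.
By max-flow min-cut, the minimum cut capacity equals the max flow.
In the residual graph, reachable from Well: {Well, M2, P2}.
Min-cut edges: Well→P5 (3), P2→Ref (2); capacity 3 + 2 = 5.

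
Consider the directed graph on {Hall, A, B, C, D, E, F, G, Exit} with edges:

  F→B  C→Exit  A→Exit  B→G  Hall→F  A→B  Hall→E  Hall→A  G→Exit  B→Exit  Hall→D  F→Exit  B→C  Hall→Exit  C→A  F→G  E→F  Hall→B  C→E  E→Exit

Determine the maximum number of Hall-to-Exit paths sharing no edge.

Assign every edge capacity 1; by Menger, the answer equals the max flow.
Path Hall→Exit (+1); total 1.
Path Hall→A→Exit (+1); total 2.
Path Hall→B→Exit (+1); total 3.
Path Hall→E→Exit (+1); total 4.
Path Hall→F→Exit (+1); total 5.
No residual Hall→Exit path; max flow = 5.
Certifying cut of size 5: {Hall→A, Hall→B, Hall→E, Hall→Exit, Hall→F}.

5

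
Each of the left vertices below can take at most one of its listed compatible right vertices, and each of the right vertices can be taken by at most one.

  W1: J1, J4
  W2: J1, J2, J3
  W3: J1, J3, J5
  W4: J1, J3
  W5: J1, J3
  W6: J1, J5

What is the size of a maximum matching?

Unit-capacity flow: source→left, listed edges, right→sink; max matching = max flow.
Augmenting path W1→J1 (+1); matched 1.
Augmenting path W2→J2 (+1); matched 2.
Augmenting path W3→J3 (+1); matched 3.
Augmenting path W6→J5 (+1); matched 4.
Augmenting path W4→J1→W1→J4 (+1); matched 5.
No augmenting path remains; maximum matching = 5.
König certificate: {W1, W2, J1, J3, J5} is a vertex cover of size 5 (every listed pair touches it), so no matching can be larger.

5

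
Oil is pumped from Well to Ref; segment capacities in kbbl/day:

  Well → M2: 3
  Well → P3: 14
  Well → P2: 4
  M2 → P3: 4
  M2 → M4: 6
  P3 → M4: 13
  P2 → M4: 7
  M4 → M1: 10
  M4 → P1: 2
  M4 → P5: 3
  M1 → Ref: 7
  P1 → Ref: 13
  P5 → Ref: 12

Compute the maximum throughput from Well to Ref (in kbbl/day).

Augment Well→M2→M4→M1→Ref: bottleneck 3, flow now 3.
Augment Well→P3→M4→M1→Ref: bottleneck 4, flow now 7.
Augment Well→P3→M4→P1→Ref: bottleneck 2, flow now 9.
Augment Well→P3→M4→P5→Ref: bottleneck 3, flow now 12.
No augmenting path remains; maximum flow = 12.
In the residual graph, reachable from Well: {Well, M2, P3, P2, M4, M1}.
Min-cut edges: M4→P1 (2), M4→P5 (3), M1→Ref (7); capacity 2 + 3 + 7 = 12.
This cut is saturated, so no flow can exceed 12.

12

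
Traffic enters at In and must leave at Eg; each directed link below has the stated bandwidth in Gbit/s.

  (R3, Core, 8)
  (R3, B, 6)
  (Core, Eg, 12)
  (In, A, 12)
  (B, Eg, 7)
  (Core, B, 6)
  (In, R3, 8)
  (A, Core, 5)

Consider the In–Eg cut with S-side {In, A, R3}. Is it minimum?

Given cut capacity: 5 + 6 + 8 = 19.
Augment In→A→Core→Eg: bottleneck 5, flow now 5.
Augment In→R3→B→Eg: bottleneck 6, flow now 11.
Augment In→R3→Core→Eg: bottleneck 2, flow now 13.
No augmenting path remains; maximum flow = 13.
In the residual graph, reachable from In: {In, A}.
Min-cut edges: In→R3 (8), A→Core (5); capacity 8 + 5 = 13.
Cut capacity 19 exceeds the max flow 13, so it is not minimum.

No — its capacity is 19, but the minimum cut has capacity 13.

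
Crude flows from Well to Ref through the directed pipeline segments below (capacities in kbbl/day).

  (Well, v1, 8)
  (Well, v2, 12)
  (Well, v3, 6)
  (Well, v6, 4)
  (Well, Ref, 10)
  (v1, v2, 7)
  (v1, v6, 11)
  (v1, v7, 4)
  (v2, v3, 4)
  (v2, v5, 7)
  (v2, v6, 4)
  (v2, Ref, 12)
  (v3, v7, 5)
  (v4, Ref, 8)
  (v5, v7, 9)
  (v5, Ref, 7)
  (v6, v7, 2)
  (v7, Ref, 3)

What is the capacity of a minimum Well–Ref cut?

32

Augment Well→Ref: bottleneck 10, flow now 10.
Augment Well→v2→Ref: bottleneck 12, flow now 22.
Augment Well→v1→v7→Ref: bottleneck 3, flow now 25.
Augment Well→v1→v2→v5→Ref: bottleneck 5, flow now 30.
Augment Well→v3→v7→v1→v2→v5→Ref: bottleneck 2, flow now 32. (uses reverse residual edge)
No augmenting path remains; maximum flow = 32.
By max-flow min-cut, the minimum cut capacity equals the max flow.
In the residual graph, reachable from Well: {Well, v1, v3, v6, v7}.
Min-cut edges: Well→v2 (12), Well→Ref (10), v1→v2 (7), v7→Ref (3); capacity 12 + 10 + 7 + 3 = 32.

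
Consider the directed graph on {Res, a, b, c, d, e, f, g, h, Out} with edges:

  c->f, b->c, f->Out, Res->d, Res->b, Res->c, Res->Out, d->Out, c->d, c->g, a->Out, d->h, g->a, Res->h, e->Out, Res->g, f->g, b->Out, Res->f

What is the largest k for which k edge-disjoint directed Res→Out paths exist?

5

Assign every edge capacity 1; by Menger, the answer equals the max flow.
Path Res→Out (+1); total 1.
Path Res→b→Out (+1); total 2.
Path Res→d→Out (+1); total 3.
Path Res→f→Out (+1); total 4.
Path Res→g→a→Out (+1); total 5.
No residual Res→Out path; max flow = 5.
Certifying cut of size 5: {Res→Out, Res→b, d→Out, f→Out, g→a}.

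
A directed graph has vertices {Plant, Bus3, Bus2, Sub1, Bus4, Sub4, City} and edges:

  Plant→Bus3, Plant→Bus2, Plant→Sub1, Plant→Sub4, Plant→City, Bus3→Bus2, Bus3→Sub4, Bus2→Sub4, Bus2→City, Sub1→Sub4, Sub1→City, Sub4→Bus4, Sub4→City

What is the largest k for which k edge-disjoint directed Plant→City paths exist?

Assign every edge capacity 1; by Menger, the answer equals the max flow.
Path Plant→City (+1); total 1.
Path Plant→Bus2→City (+1); total 2.
Path Plant→Sub1→City (+1); total 3.
Path Plant→Sub4→City (+1); total 4.
No residual Plant→City path; max flow = 4.
Certifying cut of size 4: {Bus2→City, Plant→City, Plant→Sub1, Sub4→City}.

4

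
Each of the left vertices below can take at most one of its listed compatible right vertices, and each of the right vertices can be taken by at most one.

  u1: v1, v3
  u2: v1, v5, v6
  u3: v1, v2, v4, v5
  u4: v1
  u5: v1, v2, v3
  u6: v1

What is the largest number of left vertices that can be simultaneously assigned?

5

Unit-capacity flow: source→left, listed edges, right→sink; max matching = max flow.
Augmenting path u1→v1 (+1); matched 1.
Augmenting path u2→v5 (+1); matched 2.
Augmenting path u3→v2 (+1); matched 3.
Augmenting path u5→v3 (+1); matched 4.
Augmenting path u4→v1→u1→v3→u5→v2→u3→v4 (+1); matched 5.
No augmenting path remains; maximum matching = 5.
König certificate: {u1, u2, u3, u5, v1} is a vertex cover of size 5 (every listed pair touches it), so no matching can be larger.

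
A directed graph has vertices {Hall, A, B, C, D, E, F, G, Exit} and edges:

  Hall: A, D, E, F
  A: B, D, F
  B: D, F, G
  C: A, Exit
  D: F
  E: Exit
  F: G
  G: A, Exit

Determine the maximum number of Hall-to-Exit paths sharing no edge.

Assign every edge capacity 1; by Menger, the answer equals the max flow.
Path Hall→E→Exit (+1); total 1.
Path Hall→F→G→Exit (+1); total 2.
No residual Hall→Exit path; max flow = 2.
Certifying cut of size 2: {G→Exit, Hall→E}.

2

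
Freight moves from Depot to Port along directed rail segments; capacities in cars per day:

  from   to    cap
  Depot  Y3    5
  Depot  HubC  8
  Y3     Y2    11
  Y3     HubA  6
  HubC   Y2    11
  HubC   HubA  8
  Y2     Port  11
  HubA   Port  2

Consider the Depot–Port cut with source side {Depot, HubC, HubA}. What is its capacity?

Edges leaving {Depot, HubC, HubA}: Depot→Y3 (5), HubC→Y2 (11), HubA→Port (2).
Cut capacity = 5 + 11 + 2 = 18.

18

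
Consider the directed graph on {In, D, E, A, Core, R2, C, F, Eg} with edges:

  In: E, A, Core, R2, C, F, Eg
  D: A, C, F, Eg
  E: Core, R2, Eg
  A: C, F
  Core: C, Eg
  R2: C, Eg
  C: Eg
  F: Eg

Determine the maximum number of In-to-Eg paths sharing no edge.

Assign every edge capacity 1; by Menger, the answer equals the max flow.
Path In→Eg (+1); total 1.
Path In→E→Eg (+1); total 2.
Path In→Core→Eg (+1); total 3.
Path In→R2→Eg (+1); total 4.
Path In→C→Eg (+1); total 5.
Path In→F→Eg (+1); total 6.
No residual In→Eg path; max flow = 6.
Certifying cut of size 6: {C→Eg, F→Eg, In→Core, In→E, In→Eg, In→R2}.

6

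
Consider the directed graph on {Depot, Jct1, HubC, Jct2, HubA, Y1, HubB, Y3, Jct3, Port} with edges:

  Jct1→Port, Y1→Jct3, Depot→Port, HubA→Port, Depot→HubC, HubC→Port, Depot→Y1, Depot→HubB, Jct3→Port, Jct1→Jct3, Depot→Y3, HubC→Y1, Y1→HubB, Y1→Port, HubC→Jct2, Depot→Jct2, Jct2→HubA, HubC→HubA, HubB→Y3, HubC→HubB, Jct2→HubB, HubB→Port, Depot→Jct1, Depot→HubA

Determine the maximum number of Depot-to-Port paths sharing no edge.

6

Assign every edge capacity 1; by Menger, the answer equals the max flow.
Path Depot→Port (+1); total 1.
Path Depot→Jct1→Port (+1); total 2.
Path Depot→HubC→Port (+1); total 3.
Path Depot→HubA→Port (+1); total 4.
Path Depot→Y1→Port (+1); total 5.
Path Depot→HubB→Port (+1); total 6.
No residual Depot→Port path; max flow = 6.
Certifying cut of size 6: {Depot→HubC, Depot→Jct1, Depot→Port, Depot→Y1, HubA→Port, HubB→Port}.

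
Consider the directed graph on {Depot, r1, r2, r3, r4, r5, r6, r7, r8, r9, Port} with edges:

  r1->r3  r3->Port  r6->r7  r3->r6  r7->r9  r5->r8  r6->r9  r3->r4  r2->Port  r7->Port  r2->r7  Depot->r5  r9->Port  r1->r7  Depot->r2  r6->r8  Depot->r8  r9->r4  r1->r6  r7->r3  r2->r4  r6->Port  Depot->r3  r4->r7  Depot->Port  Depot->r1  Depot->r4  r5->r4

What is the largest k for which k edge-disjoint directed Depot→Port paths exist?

5

Assign every edge capacity 1; by Menger, the answer equals the max flow.
Path Depot→Port (+1); total 1.
Path Depot→r2→Port (+1); total 2.
Path Depot→r3→Port (+1); total 3.
Path Depot→r1→r6→Port (+1); total 4.
Path Depot→r4→r7→Port (+1); total 5.
No residual Depot→Port path; max flow = 5.
Certifying cut of size 5: {Depot→Port, Depot→r1, Depot→r2, Depot→r3, r4→r7}.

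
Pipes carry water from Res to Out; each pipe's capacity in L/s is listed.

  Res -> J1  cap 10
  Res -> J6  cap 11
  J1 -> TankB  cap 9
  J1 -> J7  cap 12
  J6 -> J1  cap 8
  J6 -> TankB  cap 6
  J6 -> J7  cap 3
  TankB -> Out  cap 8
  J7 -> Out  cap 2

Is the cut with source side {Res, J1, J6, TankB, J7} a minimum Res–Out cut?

Yes — it is a minimum cut (capacity 10).

Given cut capacity: 8 + 2 = 10.
Augment Res→J1→TankB→Out: bottleneck 8, flow now 8.
Augment Res→J1→J7→Out: bottleneck 2, flow now 10.
No augmenting path remains; maximum flow = 10.
Cut capacity 10 equals the max flow, so it is a minimum cut.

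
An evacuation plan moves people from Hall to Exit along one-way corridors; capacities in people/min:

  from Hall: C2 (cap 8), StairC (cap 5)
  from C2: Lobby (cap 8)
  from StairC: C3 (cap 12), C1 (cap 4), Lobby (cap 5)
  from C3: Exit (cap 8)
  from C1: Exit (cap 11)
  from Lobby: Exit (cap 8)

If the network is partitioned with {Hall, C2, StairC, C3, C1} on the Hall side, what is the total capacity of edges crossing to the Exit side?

32

Edges leaving {Hall, C2, StairC, C3, C1}: C2→Lobby (8), StairC→Lobby (5), C3→Exit (8), C1→Exit (11).
Cut capacity = 8 + 5 + 8 + 11 = 32.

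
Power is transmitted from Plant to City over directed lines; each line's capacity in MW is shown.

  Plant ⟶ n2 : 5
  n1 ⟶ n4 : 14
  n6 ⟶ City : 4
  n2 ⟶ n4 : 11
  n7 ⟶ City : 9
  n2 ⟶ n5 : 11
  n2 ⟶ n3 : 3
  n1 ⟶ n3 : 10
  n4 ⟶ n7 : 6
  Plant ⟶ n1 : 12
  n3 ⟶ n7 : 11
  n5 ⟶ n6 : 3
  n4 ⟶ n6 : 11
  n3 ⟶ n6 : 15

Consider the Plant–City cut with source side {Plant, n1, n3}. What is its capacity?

45

Edges leaving {Plant, n1, n3}: Plant→n2 (5), n1→n4 (14), n3→n6 (15), n3→n7 (11).
Cut capacity = 5 + 14 + 15 + 11 = 45.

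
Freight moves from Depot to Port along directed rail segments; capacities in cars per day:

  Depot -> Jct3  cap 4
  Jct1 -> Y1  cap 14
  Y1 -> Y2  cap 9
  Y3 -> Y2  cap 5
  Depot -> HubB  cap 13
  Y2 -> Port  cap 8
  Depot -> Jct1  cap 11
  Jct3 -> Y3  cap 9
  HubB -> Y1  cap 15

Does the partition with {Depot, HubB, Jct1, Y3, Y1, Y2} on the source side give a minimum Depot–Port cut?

No — its capacity is 12, but the minimum cut has capacity 8.

Given cut capacity: 4 + 8 = 12.
Augment Depot→Jct3→Y3→Y2→Port: bottleneck 4, flow now 4.
Augment Depot→HubB→Y1→Y2→Port: bottleneck 4, flow now 8.
No augmenting path remains; maximum flow = 8.
In the residual graph, reachable from Depot: {Depot, Jct3, HubB, Jct1, Y3, Y1, Y2}.
Min-cut edges: Y2→Port (8); capacity 8 = 8.
Cut capacity 12 exceeds the max flow 8, so it is not minimum.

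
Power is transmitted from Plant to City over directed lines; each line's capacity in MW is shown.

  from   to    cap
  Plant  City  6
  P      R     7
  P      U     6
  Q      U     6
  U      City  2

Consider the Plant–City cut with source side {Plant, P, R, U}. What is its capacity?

8

Edges leaving {Plant, P, R, U}: Plant→City (6), U→City (2).
Cut capacity = 6 + 2 = 8.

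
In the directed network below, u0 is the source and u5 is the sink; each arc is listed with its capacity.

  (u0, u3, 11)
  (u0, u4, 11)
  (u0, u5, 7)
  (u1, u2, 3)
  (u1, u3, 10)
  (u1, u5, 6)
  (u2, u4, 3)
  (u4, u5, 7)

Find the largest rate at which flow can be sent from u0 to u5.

Augment u0→u5: bottleneck 7, flow now 7.
Augment u0→u4→u5: bottleneck 7, flow now 14.
No augmenting path remains; maximum flow = 14.
In the residual graph, reachable from u0: {u0, u3, u4}.
Min-cut edges: u0→u5 (7), u4→u5 (7); capacity 7 + 7 = 14.
This cut is saturated, so no flow can exceed 14.

14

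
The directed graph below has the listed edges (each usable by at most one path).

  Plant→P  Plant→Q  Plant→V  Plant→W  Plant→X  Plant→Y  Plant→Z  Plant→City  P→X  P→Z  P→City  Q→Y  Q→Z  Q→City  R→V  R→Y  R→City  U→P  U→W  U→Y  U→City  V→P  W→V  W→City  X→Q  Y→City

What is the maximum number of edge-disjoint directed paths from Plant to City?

Assign every edge capacity 1; by Menger, the answer equals the max flow.
Path Plant→City (+1); total 1.
Path Plant→P→City (+1); total 2.
Path Plant→Q→City (+1); total 3.
Path Plant→W→City (+1); total 4.
Path Plant→Y→City (+1); total 5.
No residual Plant→City path; max flow = 5.
Certifying cut of size 5: {P→City, Plant→City, Plant→W, Q→City, Y→City}.

5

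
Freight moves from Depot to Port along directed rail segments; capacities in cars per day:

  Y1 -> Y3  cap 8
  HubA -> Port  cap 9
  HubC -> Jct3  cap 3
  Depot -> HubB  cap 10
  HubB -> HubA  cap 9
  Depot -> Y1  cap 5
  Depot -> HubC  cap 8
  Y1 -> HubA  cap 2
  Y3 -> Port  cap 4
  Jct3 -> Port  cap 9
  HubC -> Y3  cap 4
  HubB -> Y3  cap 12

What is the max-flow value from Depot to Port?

16

Augment Depot→HubC→Y3→Port: bottleneck 4, flow now 4.
Augment Depot→HubC→Jct3→Port: bottleneck 3, flow now 7.
Augment Depot→HubB→HubA→Port: bottleneck 9, flow now 16.
No augmenting path remains; maximum flow = 16.
In the residual graph, reachable from Depot: {Depot, HubC, HubB, Y1, Y3, HubA}.
Min-cut edges: HubC→Jct3 (3), Y3→Port (4), HubA→Port (9); capacity 3 + 4 + 9 = 16.
This cut is saturated, so no flow can exceed 16.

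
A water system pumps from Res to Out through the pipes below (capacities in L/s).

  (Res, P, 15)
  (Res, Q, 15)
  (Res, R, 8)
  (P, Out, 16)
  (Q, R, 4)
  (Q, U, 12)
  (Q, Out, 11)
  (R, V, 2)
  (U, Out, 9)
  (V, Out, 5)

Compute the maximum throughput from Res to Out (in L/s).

32

Augment Res→P→Out: bottleneck 15, flow now 15.
Augment Res→Q→Out: bottleneck 11, flow now 26.
Augment Res→Q→U→Out: bottleneck 4, flow now 30.
Augment Res→R→V→Out: bottleneck 2, flow now 32.
No augmenting path remains; maximum flow = 32.
In the residual graph, reachable from Res: {Res, R}.
Min-cut edges: Res→P (15), Res→Q (15), R→V (2); capacity 15 + 15 + 2 = 32.
This cut is saturated, so no flow can exceed 32.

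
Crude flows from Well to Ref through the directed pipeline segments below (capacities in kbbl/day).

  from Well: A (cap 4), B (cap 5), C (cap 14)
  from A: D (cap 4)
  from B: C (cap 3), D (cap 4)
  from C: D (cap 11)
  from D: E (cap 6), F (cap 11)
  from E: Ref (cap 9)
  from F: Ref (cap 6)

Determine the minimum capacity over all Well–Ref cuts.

Augment Well→A→D→E→Ref: bottleneck 4, flow now 4.
Augment Well→B→D→E→Ref: bottleneck 2, flow now 6.
Augment Well→B→D→F→Ref: bottleneck 2, flow now 8.
Augment Well→C→D→F→Ref: bottleneck 4, flow now 12.
No augmenting path remains; maximum flow = 12.
By max-flow min-cut, the minimum cut capacity equals the max flow.
In the residual graph, reachable from Well: {Well, A, B, C, D, F}.
Min-cut edges: D→E (6), F→Ref (6); capacity 6 + 6 = 12.

12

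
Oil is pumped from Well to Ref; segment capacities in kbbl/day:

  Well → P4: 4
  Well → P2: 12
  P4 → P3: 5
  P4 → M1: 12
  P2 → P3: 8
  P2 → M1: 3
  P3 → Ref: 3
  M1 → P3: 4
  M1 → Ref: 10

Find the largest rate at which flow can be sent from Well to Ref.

10

Augment Well→P4→P3→Ref: bottleneck 3, flow now 3.
Augment Well→P4→M1→Ref: bottleneck 1, flow now 4.
Augment Well→P2→M1→Ref: bottleneck 3, flow now 7.
Augment Well→P2→P3→P4→M1→Ref: bottleneck 3, flow now 10. (uses reverse residual edge)
No augmenting path remains; maximum flow = 10.
In the residual graph, reachable from Well: {Well, P2, P3}.
Min-cut edges: Well→P4 (4), P2→M1 (3), P3→Ref (3); capacity 4 + 3 + 3 = 10.
This cut is saturated, so no flow can exceed 10.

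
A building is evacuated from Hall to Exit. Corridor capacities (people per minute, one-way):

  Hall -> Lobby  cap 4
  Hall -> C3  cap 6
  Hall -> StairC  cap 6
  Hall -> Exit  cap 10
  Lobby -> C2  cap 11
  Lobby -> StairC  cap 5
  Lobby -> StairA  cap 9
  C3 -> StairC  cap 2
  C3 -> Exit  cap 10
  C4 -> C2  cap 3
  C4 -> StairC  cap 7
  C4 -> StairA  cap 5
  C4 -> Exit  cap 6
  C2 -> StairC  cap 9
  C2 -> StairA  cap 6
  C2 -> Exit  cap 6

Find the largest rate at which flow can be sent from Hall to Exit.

20

Augment Hall→Exit: bottleneck 10, flow now 10.
Augment Hall→C3→Exit: bottleneck 6, flow now 16.
Augment Hall→Lobby→C2→Exit: bottleneck 4, flow now 20.
No augmenting path remains; maximum flow = 20.
In the residual graph, reachable from Hall: {Hall, StairC}.
Min-cut edges: Hall→Lobby (4), Hall→C3 (6), Hall→Exit (10); capacity 4 + 6 + 10 = 20.
This cut is saturated, so no flow can exceed 20.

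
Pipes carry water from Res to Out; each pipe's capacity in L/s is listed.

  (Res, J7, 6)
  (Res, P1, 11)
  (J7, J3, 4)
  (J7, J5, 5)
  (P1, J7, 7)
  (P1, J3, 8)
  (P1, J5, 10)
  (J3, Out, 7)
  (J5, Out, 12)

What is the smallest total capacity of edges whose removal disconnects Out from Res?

Augment Res→J7→J3→Out: bottleneck 4, flow now 4.
Augment Res→J7→J5→Out: bottleneck 2, flow now 6.
Augment Res→P1→J3→Out: bottleneck 3, flow now 9.
Augment Res→P1→J5→Out: bottleneck 8, flow now 17.
No augmenting path remains; maximum flow = 17.
By max-flow min-cut, the minimum cut capacity equals the max flow.
In the residual graph, reachable from Res: {Res}.
Min-cut edges: Res→J7 (6), Res→P1 (11); capacity 6 + 11 = 17.

17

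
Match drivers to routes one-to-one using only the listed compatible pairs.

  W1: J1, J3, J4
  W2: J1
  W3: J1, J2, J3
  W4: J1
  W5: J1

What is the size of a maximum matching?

3

Unit-capacity flow: source→left, listed edges, right→sink; max matching = max flow.
Augmenting path W1→J1 (+1); matched 1.
Augmenting path W3→J2 (+1); matched 2.
Augmenting path W2→J1→W1→J3 (+1); matched 3.
No augmenting path remains; maximum matching = 3.
König certificate: {W1, W3, J1} is a vertex cover of size 3 (every listed pair touches it), so no matching can be larger.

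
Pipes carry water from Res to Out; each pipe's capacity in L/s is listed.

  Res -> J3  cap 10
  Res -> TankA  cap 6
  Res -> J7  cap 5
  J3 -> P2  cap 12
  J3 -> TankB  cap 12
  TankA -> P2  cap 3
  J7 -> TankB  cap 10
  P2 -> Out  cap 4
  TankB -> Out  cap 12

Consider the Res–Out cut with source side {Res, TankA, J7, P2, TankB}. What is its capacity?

Edges leaving {Res, TankA, J7, P2, TankB}: Res→J3 (10), P2→Out (4), TankB→Out (12).
Cut capacity = 10 + 4 + 12 = 26.

26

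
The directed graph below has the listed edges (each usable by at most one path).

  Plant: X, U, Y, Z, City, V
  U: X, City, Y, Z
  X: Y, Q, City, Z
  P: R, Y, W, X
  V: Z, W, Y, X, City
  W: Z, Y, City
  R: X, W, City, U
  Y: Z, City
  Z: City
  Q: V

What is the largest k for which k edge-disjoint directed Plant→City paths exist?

6

Assign every edge capacity 1; by Menger, the answer equals the max flow.
Path Plant→City (+1); total 1.
Path Plant→U→City (+1); total 2.
Path Plant→V→City (+1); total 3.
Path Plant→X→City (+1); total 4.
Path Plant→Y→City (+1); total 5.
Path Plant→Z→City (+1); total 6.
No residual Plant→City path; max flow = 6.
Certifying cut of size 6: {Plant→City, Plant→U, Plant→V, Plant→X, Plant→Y, Plant→Z}.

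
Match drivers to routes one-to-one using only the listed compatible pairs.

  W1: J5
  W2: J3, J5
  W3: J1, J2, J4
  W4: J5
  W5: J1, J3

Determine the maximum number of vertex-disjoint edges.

4

Unit-capacity flow: source→left, listed edges, right→sink; max matching = max flow.
Augmenting path W1→J5 (+1); matched 1.
Augmenting path W2→J3 (+1); matched 2.
Augmenting path W3→J1 (+1); matched 3.
Augmenting path W5→J1→W3→J2 (+1); matched 4.
No augmenting path remains; maximum matching = 4.
König certificate: {W2, W3, W5, J5} is a vertex cover of size 4 (every listed pair touches it), so no matching can be larger.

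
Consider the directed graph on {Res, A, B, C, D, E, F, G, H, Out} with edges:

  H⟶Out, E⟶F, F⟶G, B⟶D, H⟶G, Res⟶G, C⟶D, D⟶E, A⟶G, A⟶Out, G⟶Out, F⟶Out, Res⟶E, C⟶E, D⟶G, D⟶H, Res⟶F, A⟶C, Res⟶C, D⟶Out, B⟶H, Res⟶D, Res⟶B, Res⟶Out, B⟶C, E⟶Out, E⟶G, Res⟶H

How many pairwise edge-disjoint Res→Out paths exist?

6

Assign every edge capacity 1; by Menger, the answer equals the max flow.
Path Res→Out (+1); total 1.
Path Res→D→Out (+1); total 2.
Path Res→E→Out (+1); total 3.
Path Res→F→Out (+1); total 4.
Path Res→G→Out (+1); total 5.
Path Res→H→Out (+1); total 6.
No residual Res→Out path; max flow = 6.
Certifying cut of size 6: {D→Out, E→Out, F→Out, G→Out, H→Out, Res→Out}.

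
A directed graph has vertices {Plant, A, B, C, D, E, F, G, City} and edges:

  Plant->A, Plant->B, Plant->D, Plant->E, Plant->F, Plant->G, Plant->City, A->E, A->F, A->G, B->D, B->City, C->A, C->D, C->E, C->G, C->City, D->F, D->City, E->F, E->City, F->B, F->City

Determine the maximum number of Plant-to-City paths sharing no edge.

5

Assign every edge capacity 1; by Menger, the answer equals the max flow.
Path Plant→City (+1); total 1.
Path Plant→B→City (+1); total 2.
Path Plant→D→City (+1); total 3.
Path Plant→E→City (+1); total 4.
Path Plant→F→City (+1); total 5.
No residual Plant→City path; max flow = 5.
Certifying cut of size 5: {B→City, D→City, E→City, F→City, Plant→City}.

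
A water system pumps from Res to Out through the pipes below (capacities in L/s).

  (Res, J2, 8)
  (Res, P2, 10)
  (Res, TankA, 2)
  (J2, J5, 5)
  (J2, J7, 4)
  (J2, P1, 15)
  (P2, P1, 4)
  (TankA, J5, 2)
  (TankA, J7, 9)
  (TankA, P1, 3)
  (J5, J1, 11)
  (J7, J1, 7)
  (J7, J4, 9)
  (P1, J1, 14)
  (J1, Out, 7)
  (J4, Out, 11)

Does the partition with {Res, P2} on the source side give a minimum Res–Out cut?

Given cut capacity: 8 + 2 + 4 = 14.
Augment Res→J2→J5→J1→Out: bottleneck 5, flow now 5.
Augment Res→J2→J7→J1→Out: bottleneck 2, flow now 7.
Augment Res→J2→J7→J4→Out: bottleneck 1, flow now 8.
Augment Res→TankA→J7→J4→Out: bottleneck 2, flow now 10.
Augment Res→P2→P1→J1→J7→J4→Out: bottleneck 2, flow now 12. (uses reverse residual edge)
Augment Res→P2→P1→J1→J5→J2→J7→J4→Out: bottleneck 1, flow now 13. (uses reverse residual edge)
No augmenting path remains; maximum flow = 13.
In the residual graph, reachable from Res: {Res, J2, P2, J5, P1, J1}.
Min-cut edges: Res→TankA (2), J2→J7 (4), J1→Out (7); capacity 2 + 4 + 7 = 13.
Cut capacity 14 exceeds the max flow 13, so it is not minimum.

No — its capacity is 14, but the minimum cut has capacity 13.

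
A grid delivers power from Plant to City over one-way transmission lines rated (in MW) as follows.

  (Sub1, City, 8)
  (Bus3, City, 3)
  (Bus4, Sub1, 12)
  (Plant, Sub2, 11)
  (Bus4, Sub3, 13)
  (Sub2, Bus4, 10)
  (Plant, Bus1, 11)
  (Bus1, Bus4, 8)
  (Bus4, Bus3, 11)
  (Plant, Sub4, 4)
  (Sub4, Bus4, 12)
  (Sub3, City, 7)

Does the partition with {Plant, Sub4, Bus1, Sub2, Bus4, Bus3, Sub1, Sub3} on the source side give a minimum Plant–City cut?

Yes — it is a minimum cut (capacity 18).

Given cut capacity: 3 + 8 + 7 = 18.
Augment Plant→Sub4→Bus4→Bus3→City: bottleneck 3, flow now 3.
Augment Plant→Sub4→Bus4→Sub1→City: bottleneck 1, flow now 4.
Augment Plant→Bus1→Bus4→Sub1→City: bottleneck 7, flow now 11.
Augment Plant→Bus1→Bus4→Sub3→City: bottleneck 1, flow now 12.
Augment Plant→Sub2→Bus4→Sub3→City: bottleneck 6, flow now 18.
No augmenting path remains; maximum flow = 18.
Cut capacity 18 equals the max flow, so it is a minimum cut.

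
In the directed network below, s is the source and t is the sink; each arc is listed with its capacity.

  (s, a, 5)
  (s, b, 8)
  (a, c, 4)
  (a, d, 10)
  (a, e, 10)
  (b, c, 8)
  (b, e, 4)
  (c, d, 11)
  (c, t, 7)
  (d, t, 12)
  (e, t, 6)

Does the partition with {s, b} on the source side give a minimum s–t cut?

Given cut capacity: 5 + 8 + 4 = 17.
Augment s→a→c→t: bottleneck 4, flow now 4.
Augment s→a→d→t: bottleneck 1, flow now 5.
Augment s→b→c→t: bottleneck 3, flow now 8.
Augment s→b→e→t: bottleneck 4, flow now 12.
Augment s→b→c→d→t: bottleneck 1, flow now 13.
No augmenting path remains; maximum flow = 13.
In the residual graph, reachable from s: {s}.
Min-cut edges: s→a (5), s→b (8); capacity 5 + 8 = 13.
Cut capacity 17 exceeds the max flow 13, so it is not minimum.

No — its capacity is 17, but the minimum cut has capacity 13.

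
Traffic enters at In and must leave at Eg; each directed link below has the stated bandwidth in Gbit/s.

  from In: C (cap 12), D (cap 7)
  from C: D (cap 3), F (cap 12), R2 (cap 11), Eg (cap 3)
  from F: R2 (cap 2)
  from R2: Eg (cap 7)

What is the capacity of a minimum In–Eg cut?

10

Augment In→C→Eg: bottleneck 3, flow now 3.
Augment In→C→R2→Eg: bottleneck 7, flow now 10.
No augmenting path remains; maximum flow = 10.
By max-flow min-cut, the minimum cut capacity equals the max flow.
In the residual graph, reachable from In: {In, C, D, F, R2}.
Min-cut edges: C→Eg (3), R2→Eg (7); capacity 3 + 7 = 10.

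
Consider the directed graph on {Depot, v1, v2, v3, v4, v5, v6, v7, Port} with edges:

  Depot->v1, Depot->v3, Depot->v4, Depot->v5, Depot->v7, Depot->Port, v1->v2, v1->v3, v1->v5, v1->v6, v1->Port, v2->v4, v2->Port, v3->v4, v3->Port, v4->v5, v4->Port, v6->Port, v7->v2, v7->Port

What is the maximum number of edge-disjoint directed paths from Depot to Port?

Assign every edge capacity 1; by Menger, the answer equals the max flow.
Path Depot→Port (+1); total 1.
Path Depot→v1→Port (+1); total 2.
Path Depot→v3→Port (+1); total 3.
Path Depot→v4→Port (+1); total 4.
Path Depot→v7→Port (+1); total 5.
No residual Depot→Port path; max flow = 5.
Certifying cut of size 5: {Depot→Port, Depot→v1, Depot→v3, Depot→v4, Depot→v7}.

5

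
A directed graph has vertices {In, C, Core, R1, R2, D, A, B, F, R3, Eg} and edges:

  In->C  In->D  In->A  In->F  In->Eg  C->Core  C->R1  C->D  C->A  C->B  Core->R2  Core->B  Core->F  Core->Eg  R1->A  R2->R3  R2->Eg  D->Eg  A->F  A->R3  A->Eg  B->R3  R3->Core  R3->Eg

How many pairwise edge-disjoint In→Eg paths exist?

4

Assign every edge capacity 1; by Menger, the answer equals the max flow.
Path In→Eg (+1); total 1.
Path In→D→Eg (+1); total 2.
Path In→A→Eg (+1); total 3.
Path In→C→Core→Eg (+1); total 4.
No residual In→Eg path; max flow = 4.
Certifying cut of size 4: {In→A, In→C, In→D, In→Eg}.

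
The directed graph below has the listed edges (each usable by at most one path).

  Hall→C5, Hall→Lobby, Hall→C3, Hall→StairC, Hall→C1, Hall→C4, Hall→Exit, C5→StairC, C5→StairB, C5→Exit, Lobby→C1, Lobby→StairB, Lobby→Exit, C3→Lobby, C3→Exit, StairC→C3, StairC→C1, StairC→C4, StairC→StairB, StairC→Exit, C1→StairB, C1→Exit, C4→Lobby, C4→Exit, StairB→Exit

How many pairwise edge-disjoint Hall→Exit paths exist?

Assign every edge capacity 1; by Menger, the answer equals the max flow.
Path Hall→Exit (+1); total 1.
Path Hall→C5→Exit (+1); total 2.
Path Hall→Lobby→Exit (+1); total 3.
Path Hall→C3→Exit (+1); total 4.
Path Hall→StairC→Exit (+1); total 5.
Path Hall→C1→Exit (+1); total 6.
Path Hall→C4→Exit (+1); total 7.
No residual Hall→Exit path; max flow = 7.
Certifying cut of size 7: {Hall→C1, Hall→C3, Hall→C4, Hall→C5, Hall→Exit, Hall→Lobby, Hall→StairC}.

7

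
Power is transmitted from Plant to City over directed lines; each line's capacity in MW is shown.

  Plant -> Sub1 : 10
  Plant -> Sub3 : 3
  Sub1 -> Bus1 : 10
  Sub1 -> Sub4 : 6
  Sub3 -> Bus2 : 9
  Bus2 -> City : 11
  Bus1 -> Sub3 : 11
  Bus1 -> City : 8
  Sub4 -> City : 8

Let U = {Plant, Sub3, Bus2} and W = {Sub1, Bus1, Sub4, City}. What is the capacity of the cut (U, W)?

21

Edges leaving {Plant, Sub3, Bus2}: Plant→Sub1 (10), Bus2→City (11).
Cut capacity = 10 + 11 = 21.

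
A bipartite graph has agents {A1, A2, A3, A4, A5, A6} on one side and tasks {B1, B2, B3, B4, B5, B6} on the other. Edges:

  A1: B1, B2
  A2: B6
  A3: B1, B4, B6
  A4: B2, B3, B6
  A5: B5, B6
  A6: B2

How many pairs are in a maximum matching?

Unit-capacity flow: source→left, listed edges, right→sink; max matching = max flow.
Augmenting path A1→B1 (+1); matched 1.
Augmenting path A2→B6 (+1); matched 2.
Augmenting path A3→B4 (+1); matched 3.
Augmenting path A4→B2 (+1); matched 4.
Augmenting path A5→B5 (+1); matched 5.
Augmenting path A6→B2→A4→B3 (+1); matched 6.
No augmenting path remains; maximum matching = 6.
König certificate: {A1, A2, A3, A4, A5, A6} is a vertex cover of size 6 (every listed pair touches it), so no matching can be larger.

6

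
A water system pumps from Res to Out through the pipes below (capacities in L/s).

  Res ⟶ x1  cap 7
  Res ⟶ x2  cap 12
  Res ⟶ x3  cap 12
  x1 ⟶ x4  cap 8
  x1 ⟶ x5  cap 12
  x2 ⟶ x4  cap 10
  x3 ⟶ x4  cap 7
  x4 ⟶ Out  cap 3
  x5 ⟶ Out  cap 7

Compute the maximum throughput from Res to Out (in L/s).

Augment Res→x1→x4→Out: bottleneck 3, flow now 3.
Augment Res→x1→x5→Out: bottleneck 4, flow now 7.
Augment Res→x2→x4→x1→x5→Out: bottleneck 3, flow now 10. (uses reverse residual edge)
No augmenting path remains; maximum flow = 10.
In the residual graph, reachable from Res: {Res, x2, x3, x4}.
Min-cut edges: Res→x1 (7), x4→Out (3); capacity 7 + 3 = 10.
This cut is saturated, so no flow can exceed 10.

10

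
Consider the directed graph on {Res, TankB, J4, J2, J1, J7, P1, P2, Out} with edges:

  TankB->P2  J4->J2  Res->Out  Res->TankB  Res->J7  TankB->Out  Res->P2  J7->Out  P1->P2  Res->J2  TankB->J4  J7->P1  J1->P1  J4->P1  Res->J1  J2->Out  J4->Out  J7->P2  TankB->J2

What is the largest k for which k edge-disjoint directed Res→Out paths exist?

4

Assign every edge capacity 1; by Menger, the answer equals the max flow.
Path Res→Out (+1); total 1.
Path Res→TankB→Out (+1); total 2.
Path Res→J2→Out (+1); total 3.
Path Res→J7→Out (+1); total 4.
No residual Res→Out path; max flow = 4.
Certifying cut of size 4: {Res→J2, Res→J7, Res→Out, Res→TankB}.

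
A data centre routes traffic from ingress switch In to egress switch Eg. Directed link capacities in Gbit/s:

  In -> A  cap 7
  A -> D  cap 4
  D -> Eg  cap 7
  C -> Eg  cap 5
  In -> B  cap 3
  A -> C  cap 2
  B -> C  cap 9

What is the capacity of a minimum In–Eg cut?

9

Augment In→A→C→Eg: bottleneck 2, flow now 2.
Augment In→A→D→Eg: bottleneck 4, flow now 6.
Augment In→B→C→Eg: bottleneck 3, flow now 9.
No augmenting path remains; maximum flow = 9.
By max-flow min-cut, the minimum cut capacity equals the max flow.
In the residual graph, reachable from In: {In, A}.
Min-cut edges: In→B (3), A→C (2), A→D (4); capacity 3 + 2 + 4 = 9.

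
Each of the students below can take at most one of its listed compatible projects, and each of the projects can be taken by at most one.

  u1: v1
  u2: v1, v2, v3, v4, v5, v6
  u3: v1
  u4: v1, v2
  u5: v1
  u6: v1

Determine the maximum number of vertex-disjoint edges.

3

Unit-capacity flow: source→left, listed edges, right→sink; max matching = max flow.
Augmenting path u1→v1 (+1); matched 1.
Augmenting path u2→v2 (+1); matched 2.
Augmenting path u4→v2→u2→v3 (+1); matched 3.
No augmenting path remains; maximum matching = 3.
König certificate: {u2, u4, v1} is a vertex cover of size 3 (every listed pair touches it), so no matching can be larger.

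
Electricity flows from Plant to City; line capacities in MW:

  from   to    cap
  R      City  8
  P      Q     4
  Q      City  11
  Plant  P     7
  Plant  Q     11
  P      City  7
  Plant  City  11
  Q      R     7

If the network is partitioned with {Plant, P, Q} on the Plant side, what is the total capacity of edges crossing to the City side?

36

Edges leaving {Plant, P, Q}: Plant→City (11), P→City (7), Q→R (7), Q→City (11).
Cut capacity = 11 + 7 + 7 + 11 = 36.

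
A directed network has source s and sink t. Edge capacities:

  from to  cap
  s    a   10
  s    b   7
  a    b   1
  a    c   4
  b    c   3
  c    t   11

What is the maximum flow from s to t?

7

Augment s→a→c→t: bottleneck 4, flow now 4.
Augment s→b→c→t: bottleneck 3, flow now 7.
No augmenting path remains; maximum flow = 7.
In the residual graph, reachable from s: {s, a, b}.
Min-cut edges: a→c (4), b→c (3); capacity 4 + 3 = 7.
This cut is saturated, so no flow can exceed 7.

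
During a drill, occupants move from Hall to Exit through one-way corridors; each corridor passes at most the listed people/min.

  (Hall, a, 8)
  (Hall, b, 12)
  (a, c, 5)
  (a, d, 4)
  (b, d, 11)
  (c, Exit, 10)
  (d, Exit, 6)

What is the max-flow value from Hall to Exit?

Augment Hall→a→c→Exit: bottleneck 5, flow now 5.
Augment Hall→a→d→Exit: bottleneck 3, flow now 8.
Augment Hall→b→d→Exit: bottleneck 3, flow now 11.
No augmenting path remains; maximum flow = 11.
In the residual graph, reachable from Hall: {Hall, a, b, d}.
Min-cut edges: a→c (5), d→Exit (6); capacity 5 + 6 = 11.
This cut is saturated, so no flow can exceed 11.

11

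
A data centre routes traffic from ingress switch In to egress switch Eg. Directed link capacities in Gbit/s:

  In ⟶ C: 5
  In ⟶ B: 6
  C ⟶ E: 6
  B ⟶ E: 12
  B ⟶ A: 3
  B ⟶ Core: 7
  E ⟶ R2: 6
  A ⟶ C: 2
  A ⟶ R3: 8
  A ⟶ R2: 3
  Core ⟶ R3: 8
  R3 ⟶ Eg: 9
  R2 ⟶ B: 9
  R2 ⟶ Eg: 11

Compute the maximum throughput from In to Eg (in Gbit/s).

Augment In→C→E→R2→Eg: bottleneck 5, flow now 5.
Augment In→B→E→R2→Eg: bottleneck 1, flow now 6.
Augment In→B→A→R3→Eg: bottleneck 3, flow now 9.
Augment In→B→Core→R3→Eg: bottleneck 2, flow now 11.
No augmenting path remains; maximum flow = 11.
In the residual graph, reachable from In: {In}.
Min-cut edges: In→C (5), In→B (6); capacity 5 + 6 = 11.
This cut is saturated, so no flow can exceed 11.

11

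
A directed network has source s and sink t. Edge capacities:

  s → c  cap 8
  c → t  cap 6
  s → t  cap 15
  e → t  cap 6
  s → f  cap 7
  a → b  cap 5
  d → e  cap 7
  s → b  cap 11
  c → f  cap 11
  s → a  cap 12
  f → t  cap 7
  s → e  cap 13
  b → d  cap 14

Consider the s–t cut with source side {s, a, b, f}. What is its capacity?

Edges leaving {s, a, b, f}: s→c (8), s→e (13), s→t (15), b→d (14), f→t (7).
Cut capacity = 8 + 13 + 15 + 14 + 7 = 57.

57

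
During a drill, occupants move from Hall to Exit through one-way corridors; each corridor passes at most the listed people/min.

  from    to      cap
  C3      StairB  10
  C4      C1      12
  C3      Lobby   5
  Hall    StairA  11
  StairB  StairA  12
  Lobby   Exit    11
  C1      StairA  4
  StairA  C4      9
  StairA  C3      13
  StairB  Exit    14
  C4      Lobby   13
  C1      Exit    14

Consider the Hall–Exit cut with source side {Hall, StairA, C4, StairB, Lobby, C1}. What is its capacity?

Edges leaving {Hall, StairA, C4, StairB, Lobby, C1}: StairA→C3 (13), StairB→Exit (14), Lobby→Exit (11), C1→Exit (14).
Cut capacity = 13 + 14 + 11 + 14 = 52.

52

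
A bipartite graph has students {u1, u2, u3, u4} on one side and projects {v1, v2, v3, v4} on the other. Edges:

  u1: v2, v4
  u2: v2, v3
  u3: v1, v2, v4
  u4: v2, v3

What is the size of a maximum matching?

Unit-capacity flow: source→left, listed edges, right→sink; max matching = max flow.
Augmenting path u1→v2 (+1); matched 1.
Augmenting path u2→v3 (+1); matched 2.
Augmenting path u3→v1 (+1); matched 3.
Augmenting path u4→v2→u1→v4 (+1); matched 4.
No augmenting path remains; maximum matching = 4.
König certificate: {u1, u2, u3, u4} is a vertex cover of size 4 (every listed pair touches it), so no matching can be larger.

4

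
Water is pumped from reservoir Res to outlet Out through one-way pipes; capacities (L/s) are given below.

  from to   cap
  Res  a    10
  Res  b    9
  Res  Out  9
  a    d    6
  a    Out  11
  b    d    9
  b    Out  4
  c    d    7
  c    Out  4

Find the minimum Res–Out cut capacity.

Augment Res→Out: bottleneck 9, flow now 9.
Augment Res→a→Out: bottleneck 10, flow now 19.
Augment Res→b→Out: bottleneck 4, flow now 23.
No augmenting path remains; maximum flow = 23.
By max-flow min-cut, the minimum cut capacity equals the max flow.
In the residual graph, reachable from Res: {Res, b, d}.
Min-cut edges: Res→a (10), Res→Out (9), b→Out (4); capacity 10 + 9 + 4 = 23.

23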